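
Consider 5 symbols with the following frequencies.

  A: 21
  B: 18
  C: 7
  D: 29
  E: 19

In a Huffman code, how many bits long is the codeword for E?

Repeatedly merge the two smallest:
C(7) + B(18) → 25
E(19) + A(21) → 40
25 + D(29) → 54
40 + 54 → 94
E's leaf is at depth 2, giving a 2-bit codeword.

2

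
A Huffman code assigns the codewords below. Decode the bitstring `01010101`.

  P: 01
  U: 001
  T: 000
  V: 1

PPPP

Read left to right; each codeword is recognised as soon as it completes (prefix code):
  01→P | 01→P | 01→P | 01→P
Decoded message: PPPP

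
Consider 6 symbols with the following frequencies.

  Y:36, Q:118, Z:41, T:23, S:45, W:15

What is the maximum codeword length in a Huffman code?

Merge the two lowest-weight nodes at each step:
merge W(15) and T(23): 38
merge Y(36) and 38: 74
merge Z(41) and S(45): 86
merge 74 and 86: 160
merge Q(118) and 160: 278
Maximum depth reached is 4.

4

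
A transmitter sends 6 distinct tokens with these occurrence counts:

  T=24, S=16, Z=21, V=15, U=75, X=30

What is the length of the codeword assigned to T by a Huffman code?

Huffman merges, smallest pair first:
V(15) + S(16) → 31
Z(21) + T(24) → 45
X(30) + 31 → 61
45 + 61 → 106
U(75) + 106 → 181
T's leaf is at depth 3, giving a 3-bit codeword.

3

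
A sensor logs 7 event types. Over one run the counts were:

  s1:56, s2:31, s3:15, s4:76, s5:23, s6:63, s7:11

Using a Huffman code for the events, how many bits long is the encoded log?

Build the Huffman tree bottom-up:
combine s7(11), s3(15) → 26
combine s5(23), 26 → 49
combine s2(31), 49 → 80
combine s1(56), s6(63) → 119
combine s4(76), 80 → 156
combine 119, 156 → 275
Total encoded bits = sum of merged weights = 26 + 49 + 80 + 119 + 156 + 275 = 705.

705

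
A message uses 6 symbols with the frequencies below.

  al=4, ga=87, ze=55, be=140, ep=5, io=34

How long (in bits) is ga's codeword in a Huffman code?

Build the tree from the bottom:
al(4) + ep(5) → 9
9 + io(34) → 43
43 + ze(55) → 98
ga(87) + 98 → 185
be(140) + 185 → 325
ga sits 2 levels below the root, so its codeword is 2 bits.

2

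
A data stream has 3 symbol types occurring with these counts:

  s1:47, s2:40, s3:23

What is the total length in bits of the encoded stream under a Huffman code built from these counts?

Greedily combine the two least-frequent nodes:
s3(23) + s2(40) → 63
s1(47) + 63 → 110
The encoded length is the sum of every internal node's weight: 63 + 110 = 173 bits.

173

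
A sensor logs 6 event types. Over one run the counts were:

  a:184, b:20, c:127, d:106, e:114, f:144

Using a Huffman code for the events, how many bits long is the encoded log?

1756

Build the Huffman tree bottom-up:
merge b(20) and d(106): 126
merge e(114) and 126: 240
merge c(127) and f(144): 271
merge a(184) and 240: 424
merge 271 and 424: 695
Each symbol's bit-cost is frequency × depth; summing gives 1756 bits (equivalently 126 + 240 + 271 + 424 + 695).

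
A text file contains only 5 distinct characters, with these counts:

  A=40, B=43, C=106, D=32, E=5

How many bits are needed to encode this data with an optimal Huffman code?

Build the Huffman tree bottom-up:
merge E(5) and D(32): 37
merge 37 and A(40): 77
merge B(43) and 77: 120
merge C(106) and 120: 226
Each symbol's bit-cost is frequency × depth; summing gives 460 bits (equivalently 37 + 77 + 120 + 226).

460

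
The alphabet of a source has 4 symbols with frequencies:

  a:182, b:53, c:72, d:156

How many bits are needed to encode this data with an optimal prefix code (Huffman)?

Greedily combine the two least-frequent nodes:
combine b(53), c(72) → 125
combine 125, d(156) → 281
combine a(182), 281 → 463
Total encoded bits = sum of merged weights = 125 + 281 + 463 = 869.

869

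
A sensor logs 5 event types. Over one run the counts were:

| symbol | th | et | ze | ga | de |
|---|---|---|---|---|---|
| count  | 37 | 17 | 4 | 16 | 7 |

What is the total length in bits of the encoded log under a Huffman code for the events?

Build the Huffman tree bottom-up:
ze(4) + de(7) → 11
11 + ga(16) → 27
et(17) + 27 → 44
th(37) + 44 → 81
The encoded length is the sum of every internal node's weight: 11 + 27 + 44 + 81 = 163 bits.

163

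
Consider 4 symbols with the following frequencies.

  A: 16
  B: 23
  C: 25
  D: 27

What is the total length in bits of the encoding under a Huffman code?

Build the Huffman tree bottom-up:
A(16) + B(23) → 39
C(25) + D(27) → 52
39 + 52 → 91
The encoded length is the sum of every internal node's weight: 39 + 52 + 91 = 182 bits.

182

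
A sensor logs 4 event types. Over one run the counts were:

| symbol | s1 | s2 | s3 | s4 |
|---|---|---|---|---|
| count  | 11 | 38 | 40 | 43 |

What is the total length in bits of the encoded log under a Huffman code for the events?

Build the Huffman tree bottom-up:
merge s1(11) and s2(38): 49
merge s3(40) and s4(43): 83
merge 49 and 83: 132
The encoded length is the sum of every internal node's weight: 49 + 83 + 132 = 264 bits.

264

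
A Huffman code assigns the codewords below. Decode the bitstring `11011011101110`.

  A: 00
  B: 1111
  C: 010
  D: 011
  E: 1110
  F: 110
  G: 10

Read left to right; each codeword is recognised as soon as it completes (prefix code):
  110→F | 110→F | 1110→E | 1110→E
Decoded message: FFEE

FFEE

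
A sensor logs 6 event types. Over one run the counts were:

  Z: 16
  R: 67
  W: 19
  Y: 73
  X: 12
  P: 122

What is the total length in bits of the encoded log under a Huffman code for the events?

Build the Huffman tree bottom-up:
merge X(12) and Z(16): 28
merge W(19) and 28: 47
merge 47 and R(67): 114
merge Y(73) and 114: 187
merge P(122) and 187: 309
Total encoded bits = sum of merged weights = 28 + 47 + 114 + 187 + 309 = 685.

685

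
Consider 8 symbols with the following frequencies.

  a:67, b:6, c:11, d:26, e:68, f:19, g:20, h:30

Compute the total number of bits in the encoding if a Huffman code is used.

659

Build the Huffman tree bottom-up:
b(6) + c(11) → 17
17 + f(19) → 36
g(20) + d(26) → 46
h(30) + 36 → 66
46 + 66 → 112
a(67) + e(68) → 135
112 + 135 → 247
The encoded length is the sum of every internal node's weight: 17 + 36 + 46 + 66 + 112 + 135 + 247 = 659 bits.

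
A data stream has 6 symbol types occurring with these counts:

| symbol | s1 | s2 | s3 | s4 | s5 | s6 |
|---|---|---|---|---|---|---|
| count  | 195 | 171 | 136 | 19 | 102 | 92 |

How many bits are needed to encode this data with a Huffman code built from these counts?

1754

Greedily combine the two least-frequent nodes:
s4(19) + s6(92) → 111
s5(102) + 111 → 213
s3(136) + s2(171) → 307
s1(195) + 213 → 408
307 + 408 → 715
Each symbol's bit-cost is frequency × depth; summing gives 1754 bits (equivalently 111 + 213 + 307 + 408 + 715).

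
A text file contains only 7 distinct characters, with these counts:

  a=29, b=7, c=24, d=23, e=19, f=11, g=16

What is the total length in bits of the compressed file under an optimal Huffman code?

352

Build the Huffman tree bottom-up:
merge b(7) and f(11): 18
merge g(16) and 18: 34
merge e(19) and d(23): 42
merge c(24) and a(29): 53
merge 34 and 42: 76
merge 53 and 76: 129
Total encoded bits = sum of merged weights = 18 + 34 + 42 + 53 + 76 + 129 = 352.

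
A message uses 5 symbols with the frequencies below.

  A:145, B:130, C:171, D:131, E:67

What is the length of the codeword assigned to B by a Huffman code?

3

Repeatedly merge the two smallest:
merge E(67) and B(130): 197
merge D(131) and A(145): 276
merge C(171) and 197: 368
merge 276 and 368: 644
B's leaf is at depth 3, giving a 3-bit codeword.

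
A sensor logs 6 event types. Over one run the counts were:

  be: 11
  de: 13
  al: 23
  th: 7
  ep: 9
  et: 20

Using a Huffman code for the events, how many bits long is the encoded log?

Merge the two smallest weights repeatedly:
combine th(7), ep(9) → 16
combine be(11), de(13) → 24
combine 16, et(20) → 36
combine al(23), 24 → 47
combine 36, 47 → 83
Each symbol's bit-cost is frequency × depth; summing gives 206 bits (equivalently 16 + 24 + 36 + 47 + 83).

206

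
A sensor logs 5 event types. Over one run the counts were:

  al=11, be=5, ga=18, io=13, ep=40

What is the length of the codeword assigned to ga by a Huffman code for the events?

2

Build the tree from the bottom:
be(5) + al(11) → 16
io(13) + 16 → 29
ga(18) + 29 → 47
ep(40) + 47 → 87
The subtree containing ga is merged 2 times, so code length = 2.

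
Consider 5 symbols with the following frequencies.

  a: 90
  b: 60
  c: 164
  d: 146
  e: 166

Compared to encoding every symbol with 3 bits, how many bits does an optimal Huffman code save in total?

476

Fixed-length: 3 bits × 626 symbols = 1878 bits.
Huffman merges:
b(60) + a(90) → 150
d(146) + 150 → 296
c(164) + e(166) → 330
296 + 330 → 626
Huffman total = 150 + 296 + 330 + 626 = 1402 bits.
Saving = 1878 − 1402 = 476 bits.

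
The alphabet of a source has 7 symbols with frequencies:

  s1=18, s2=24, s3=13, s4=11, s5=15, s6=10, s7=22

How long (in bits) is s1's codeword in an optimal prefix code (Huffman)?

Build the tree from the bottom:
combine s6(10), s4(11) → 21
combine s3(13), s5(15) → 28
combine s1(18), 21 → 39
combine s7(22), s2(24) → 46
combine 28, 39 → 67
combine 46, 67 → 113
s1 sits 3 levels below the root, so its codeword is 3 bits.

3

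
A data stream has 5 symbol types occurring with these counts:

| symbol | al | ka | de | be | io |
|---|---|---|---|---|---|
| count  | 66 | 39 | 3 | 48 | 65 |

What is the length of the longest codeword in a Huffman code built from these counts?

3

Merge the two lowest-weight nodes at each step:
de(3) + ka(39) → 42
42 + be(48) → 90
io(65) + al(66) → 131
90 + 131 → 221
The rarest symbols sit at the bottom; the longest codeword is 3 bits.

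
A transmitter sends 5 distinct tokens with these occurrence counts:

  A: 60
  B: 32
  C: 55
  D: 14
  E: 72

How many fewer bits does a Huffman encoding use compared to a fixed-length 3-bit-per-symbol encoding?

Fixed-length: 3 bits × 233 symbols = 699 bits.
Huffman merges:
D(14) + B(32) → 46
46 + C(55) → 101
A(60) + E(72) → 132
101 + 132 → 233
Huffman total = 46 + 101 + 132 + 233 = 512 bits.
Saving = 699 − 512 = 187 bits.

187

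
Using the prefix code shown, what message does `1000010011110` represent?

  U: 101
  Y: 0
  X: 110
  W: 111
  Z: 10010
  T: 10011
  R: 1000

Read left to right; each codeword is recognised as soon as it completes (prefix code):
  1000→R | 0→Y | 10011→T | 110→X
Decoded message: RYTX

RYTX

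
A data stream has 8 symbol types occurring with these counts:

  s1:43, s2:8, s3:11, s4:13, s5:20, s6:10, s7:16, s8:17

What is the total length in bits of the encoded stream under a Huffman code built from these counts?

Greedily combine the two least-frequent nodes:
merge s2(8) and s6(10): 18
merge s3(11) and s4(13): 24
merge s7(16) and s8(17): 33
merge 18 and s5(20): 38
merge 24 and 33: 57
merge 38 and s1(43): 81
merge 57 and 81: 138
Each symbol's bit-cost is frequency × depth; summing gives 389 bits (equivalently 18 + 24 + 33 + 38 + 57 + 81 + 138).

389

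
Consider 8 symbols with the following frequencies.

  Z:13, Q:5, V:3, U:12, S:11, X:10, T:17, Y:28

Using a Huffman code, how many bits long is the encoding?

277

Greedily combine the two least-frequent nodes:
V(3) + Q(5) → 8
8 + X(10) → 18
S(11) + U(12) → 23
Z(13) + T(17) → 30
18 + 23 → 41
Y(28) + 30 → 58
41 + 58 → 99
Total encoded bits = sum of merged weights = 8 + 18 + 23 + 30 + 41 + 58 + 99 = 277.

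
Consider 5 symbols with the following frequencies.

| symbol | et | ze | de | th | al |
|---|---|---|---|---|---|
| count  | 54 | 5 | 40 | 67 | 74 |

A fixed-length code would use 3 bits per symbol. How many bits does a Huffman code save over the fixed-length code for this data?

195

Fixed-length: 3 bits × 240 symbols = 720 bits.
Huffman merges:
ze(5) + de(40) → 45
45 + et(54) → 99
th(67) + al(74) → 141
99 + 141 → 240
Huffman total = 45 + 99 + 141 + 240 = 525 bits.
Saving = 720 − 525 = 195 bits.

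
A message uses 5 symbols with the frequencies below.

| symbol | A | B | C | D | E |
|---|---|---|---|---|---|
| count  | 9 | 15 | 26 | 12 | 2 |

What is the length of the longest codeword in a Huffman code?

4

Merge the two lowest-weight nodes at each step:
E(2) + A(9) → 11
11 + D(12) → 23
B(15) + 23 → 38
C(26) + 38 → 64
The first pair merged (E, A) ends up deepest, at depth 4.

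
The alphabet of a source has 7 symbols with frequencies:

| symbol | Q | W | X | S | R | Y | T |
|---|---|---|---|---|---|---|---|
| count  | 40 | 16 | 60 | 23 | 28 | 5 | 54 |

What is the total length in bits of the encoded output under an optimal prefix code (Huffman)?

Merge the two smallest weights repeatedly:
Y(5) + W(16) → 21
21 + S(23) → 44
R(28) + Q(40) → 68
44 + T(54) → 98
X(60) + 68 → 128
98 + 128 → 226
Each symbol's bit-cost is frequency × depth; summing gives 585 bits (equivalently 21 + 44 + 68 + 98 + 128 + 226).

585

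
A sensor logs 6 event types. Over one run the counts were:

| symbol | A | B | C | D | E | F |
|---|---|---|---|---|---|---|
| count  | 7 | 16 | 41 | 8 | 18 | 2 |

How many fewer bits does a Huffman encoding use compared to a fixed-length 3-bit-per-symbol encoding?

74

Fixed-length: 3 bits × 92 symbols = 276 bits.
Huffman merges:
merge F(2) and A(7): 9
merge D(8) and 9: 17
merge B(16) and 17: 33
merge E(18) and 33: 51
merge C(41) and 51: 92
Huffman total = 9 + 17 + 33 + 51 + 92 = 202 bits.
Saving = 276 − 202 = 74 bits.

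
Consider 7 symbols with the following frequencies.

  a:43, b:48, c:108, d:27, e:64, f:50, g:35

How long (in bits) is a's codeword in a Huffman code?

3

Build the tree from the bottom:
d(27) + g(35) → 62
a(43) + b(48) → 91
f(50) + 62 → 112
e(64) + 91 → 155
c(108) + 112 → 220
155 + 220 → 375
a sits 3 levels below the root, so its codeword is 3 bits.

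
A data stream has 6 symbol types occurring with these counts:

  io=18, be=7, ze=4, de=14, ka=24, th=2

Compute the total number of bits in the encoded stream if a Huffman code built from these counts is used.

157

Greedily combine the two least-frequent nodes:
combine th(2), ze(4) → 6
combine 6, be(7) → 13
combine 13, de(14) → 27
combine io(18), ka(24) → 42
combine 27, 42 → 69
The encoded length is the sum of every internal node's weight: 6 + 13 + 27 + 42 + 69 = 157 bits.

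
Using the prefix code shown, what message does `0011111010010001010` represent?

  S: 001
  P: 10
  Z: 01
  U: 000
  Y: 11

Read left to right; each codeword is recognised as soon as it completes (prefix code):
  001→S | 11→Y | 11→Y | 01→Z | 001→S | 000→U | 10→P | 10→P
Decoded message: SYYZSUPP

SYYZSUPP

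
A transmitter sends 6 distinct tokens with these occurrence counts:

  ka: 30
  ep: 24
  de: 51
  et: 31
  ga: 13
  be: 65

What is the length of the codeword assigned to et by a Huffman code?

Huffman merges, smallest pair first:
ga(13) + ep(24) → 37
ka(30) + et(31) → 61
37 + de(51) → 88
61 + be(65) → 126
88 + 126 → 214
The subtree containing et is merged 3 times, so code length = 3.

3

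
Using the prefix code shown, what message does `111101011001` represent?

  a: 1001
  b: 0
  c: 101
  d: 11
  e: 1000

ddbca

Read left to right; each codeword is recognised as soon as it completes (prefix code):
  11→d | 11→d | 0→b | 101→c | 1001→a
Decoded message: ddbca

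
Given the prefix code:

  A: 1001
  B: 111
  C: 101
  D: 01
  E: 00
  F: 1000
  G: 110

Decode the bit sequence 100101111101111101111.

Read left to right; each codeword is recognised as soon as it completes (prefix code):
  1001→A | 01→D | 111→B | 101→C | 111→B | 101→C | 111→B
Decoded message: ADBCBCB

ADBCBCB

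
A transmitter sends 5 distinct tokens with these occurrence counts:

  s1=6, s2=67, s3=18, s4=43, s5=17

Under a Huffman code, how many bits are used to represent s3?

3

Huffman merges, smallest pair first:
s1(6) + s5(17) → 23
s3(18) + 23 → 41
41 + s4(43) → 84
s2(67) + 84 → 151
s3 sits 3 levels below the root, so its codeword is 3 bits.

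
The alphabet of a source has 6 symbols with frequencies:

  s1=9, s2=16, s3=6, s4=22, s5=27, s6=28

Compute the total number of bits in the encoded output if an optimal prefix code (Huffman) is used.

Merge the two smallest weights repeatedly:
combine s3(6), s1(9) → 15
combine 15, s2(16) → 31
combine s4(22), s5(27) → 49
combine s6(28), 31 → 59
combine 49, 59 → 108
Total encoded bits = sum of merged weights = 15 + 31 + 49 + 59 + 108 = 262.

262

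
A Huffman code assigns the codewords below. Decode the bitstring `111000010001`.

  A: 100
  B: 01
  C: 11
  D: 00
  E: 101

Read left to right; each codeword is recognised as soon as it completes (prefix code):
  11→C | 100→A | 00→D | 100→A | 01→B
Decoded message: CADAB

CADAB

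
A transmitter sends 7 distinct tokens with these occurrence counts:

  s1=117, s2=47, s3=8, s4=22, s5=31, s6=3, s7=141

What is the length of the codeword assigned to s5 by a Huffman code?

4

Repeatedly merge the two smallest:
merge s6(3) and s3(8): 11
merge 11 and s4(22): 33
merge s5(31) and 33: 64
merge s2(47) and 64: 111
merge 111 and s1(117): 228
merge s7(141) and 228: 369
The subtree containing s5 is merged 4 times, so code length = 4.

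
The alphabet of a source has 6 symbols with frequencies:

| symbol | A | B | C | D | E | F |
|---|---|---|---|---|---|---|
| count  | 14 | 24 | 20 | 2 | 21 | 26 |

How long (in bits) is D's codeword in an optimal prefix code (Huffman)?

Build the tree from the bottom:
merge D(2) and A(14): 16
merge 16 and C(20): 36
merge E(21) and B(24): 45
merge F(26) and 36: 62
merge 45 and 62: 107
D's leaf is at depth 4, giving a 4-bit codeword.

4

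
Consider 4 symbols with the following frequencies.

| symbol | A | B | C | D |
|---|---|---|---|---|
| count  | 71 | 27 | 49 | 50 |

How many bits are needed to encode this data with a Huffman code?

394

Greedily combine the two least-frequent nodes:
combine B(27), C(49) → 76
combine D(50), A(71) → 121
combine 76, 121 → 197
The encoded length is the sum of every internal node's weight: 76 + 121 + 197 = 394 bits.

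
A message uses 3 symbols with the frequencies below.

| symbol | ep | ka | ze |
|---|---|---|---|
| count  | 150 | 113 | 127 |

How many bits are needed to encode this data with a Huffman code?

Build the Huffman tree bottom-up:
ka(113) + ze(127) → 240
ep(150) + 240 → 390
Total encoded bits = sum of merged weights = 240 + 390 = 630.

630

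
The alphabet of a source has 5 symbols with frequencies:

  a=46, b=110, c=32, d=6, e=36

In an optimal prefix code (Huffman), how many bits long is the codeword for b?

1

Huffman merges, smallest pair first:
combine d(6), c(32) → 38
combine e(36), 38 → 74
combine a(46), 74 → 120
combine b(110), 120 → 230
b sits one level below the root: a 1-bit codeword.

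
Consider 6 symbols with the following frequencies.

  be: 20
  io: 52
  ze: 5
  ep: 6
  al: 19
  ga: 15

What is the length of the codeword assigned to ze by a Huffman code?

Repeatedly merge the two smallest:
ze(5) + ep(6) → 11
11 + ga(15) → 26
al(19) + be(20) → 39
26 + 39 → 65
io(52) + 65 → 117
ze sits 4 levels below the root, so its codeword is 4 bits.

4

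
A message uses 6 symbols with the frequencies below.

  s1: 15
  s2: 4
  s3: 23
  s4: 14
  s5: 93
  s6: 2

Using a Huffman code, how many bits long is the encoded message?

Greedily combine the two least-frequent nodes:
combine s6(2), s2(4) → 6
combine 6, s4(14) → 20
combine s1(15), 20 → 35
combine s3(23), 35 → 58
combine 58, s5(93) → 151
The encoded length is the sum of every internal node's weight: 6 + 20 + 35 + 58 + 151 = 270 bits.

270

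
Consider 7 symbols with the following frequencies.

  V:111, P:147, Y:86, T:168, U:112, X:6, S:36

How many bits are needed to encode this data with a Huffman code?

1725

Greedily combine the two least-frequent nodes:
X(6) + S(36) → 42
42 + Y(86) → 128
V(111) + U(112) → 223
128 + P(147) → 275
T(168) + 223 → 391
275 + 391 → 666
The encoded length is the sum of every internal node's weight: 42 + 128 + 223 + 275 + 391 + 666 = 1725 bits.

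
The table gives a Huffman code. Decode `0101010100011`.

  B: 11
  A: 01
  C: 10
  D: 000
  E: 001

AAAADB

Read left to right; each codeword is recognised as soon as it completes (prefix code):
  01→A | 01→A | 01→A | 01→A | 000→D | 11→B
Decoded message: AAAADB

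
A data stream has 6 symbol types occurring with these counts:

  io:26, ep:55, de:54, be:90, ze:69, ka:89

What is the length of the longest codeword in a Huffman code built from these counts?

Merge the two lowest-weight nodes at each step:
merge io(26) and de(54): 80
merge ep(55) and ze(69): 124
merge 80 and ka(89): 169
merge be(90) and 124: 214
merge 169 and 214: 383
Maximum depth reached is 3.

3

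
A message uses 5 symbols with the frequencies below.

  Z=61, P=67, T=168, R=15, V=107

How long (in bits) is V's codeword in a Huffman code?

Build the tree from the bottom:
combine R(15), Z(61) → 76
combine P(67), 76 → 143
combine V(107), 143 → 250
combine T(168), 250 → 418
The subtree containing V is merged 2 times, so code length = 2.

2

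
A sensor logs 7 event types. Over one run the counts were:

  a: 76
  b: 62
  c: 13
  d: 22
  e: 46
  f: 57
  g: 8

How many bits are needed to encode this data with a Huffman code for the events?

721

Greedily combine the two least-frequent nodes:
combine g(8), c(13) → 21
combine 21, d(22) → 43
combine 43, e(46) → 89
combine f(57), b(62) → 119
combine a(76), 89 → 165
combine 119, 165 → 284
The encoded length is the sum of every internal node's weight: 21 + 43 + 89 + 119 + 165 + 284 = 721 bits.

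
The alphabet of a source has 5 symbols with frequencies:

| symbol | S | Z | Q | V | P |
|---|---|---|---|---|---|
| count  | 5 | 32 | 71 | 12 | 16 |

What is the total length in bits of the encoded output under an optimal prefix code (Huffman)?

251

Greedily combine the two least-frequent nodes:
merge S(5) and V(12): 17
merge P(16) and 17: 33
merge Z(32) and 33: 65
merge 65 and Q(71): 136
Total encoded bits = sum of merged weights = 17 + 33 + 65 + 136 = 251.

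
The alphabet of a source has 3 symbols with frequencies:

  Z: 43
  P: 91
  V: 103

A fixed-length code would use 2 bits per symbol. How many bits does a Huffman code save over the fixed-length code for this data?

Fixed-length: 2 bits × 237 symbols = 474 bits.
Huffman merges:
merge Z(43) and P(91): 134
merge V(103) and 134: 237
Huffman total = 134 + 237 = 371 bits.
Saving = 474 − 371 = 103 bits.

103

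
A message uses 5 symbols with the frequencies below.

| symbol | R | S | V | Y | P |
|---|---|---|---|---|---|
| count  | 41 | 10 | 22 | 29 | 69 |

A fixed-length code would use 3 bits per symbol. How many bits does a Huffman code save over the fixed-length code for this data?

Fixed-length: 3 bits × 171 symbols = 513 bits.
Huffman merges:
S(10) + V(22) → 32
Y(29) + 32 → 61
R(41) + 61 → 102
P(69) + 102 → 171
Huffman total = 32 + 61 + 102 + 171 = 366 bits.
Saving = 513 − 366 = 147 bits.

147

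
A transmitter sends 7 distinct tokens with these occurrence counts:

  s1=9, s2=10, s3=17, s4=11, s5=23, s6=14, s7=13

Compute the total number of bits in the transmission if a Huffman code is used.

268

Merge the two smallest weights repeatedly:
merge s1(9) and s2(10): 19
merge s4(11) and s7(13): 24
merge s6(14) and s3(17): 31
merge 19 and s5(23): 42
merge 24 and 31: 55
merge 42 and 55: 97
Total encoded bits = sum of merged weights = 19 + 24 + 31 + 42 + 55 + 97 = 268.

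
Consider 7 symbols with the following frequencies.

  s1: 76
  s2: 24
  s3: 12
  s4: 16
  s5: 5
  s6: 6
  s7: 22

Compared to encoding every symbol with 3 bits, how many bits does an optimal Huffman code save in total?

118

Fixed-length: 3 bits × 161 symbols = 483 bits.
Huffman merges:
combine s5(5), s6(6) → 11
combine 11, s3(12) → 23
combine s4(16), s7(22) → 38
combine 23, s2(24) → 47
combine 38, 47 → 85
combine s1(76), 85 → 161
Huffman total = 11 + 23 + 38 + 47 + 85 + 161 = 365 bits.
Saving = 483 − 365 = 118 bits.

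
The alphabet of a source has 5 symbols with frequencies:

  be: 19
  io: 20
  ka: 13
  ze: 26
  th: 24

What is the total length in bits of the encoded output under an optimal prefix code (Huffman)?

236

Build the Huffman tree bottom-up:
ka(13) + be(19) → 32
io(20) + th(24) → 44
ze(26) + 32 → 58
44 + 58 → 102
Total encoded bits = sum of merged weights = 32 + 44 + 58 + 102 = 236.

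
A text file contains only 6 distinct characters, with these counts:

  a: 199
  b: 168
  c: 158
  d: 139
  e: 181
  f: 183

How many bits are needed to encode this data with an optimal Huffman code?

Build the Huffman tree bottom-up:
merge d(139) and c(158): 297
merge b(168) and e(181): 349
merge f(183) and a(199): 382
merge 297 and 349: 646
merge 382 and 646: 1028
Total encoded bits = sum of merged weights = 297 + 349 + 382 + 646 + 1028 = 2702.

2702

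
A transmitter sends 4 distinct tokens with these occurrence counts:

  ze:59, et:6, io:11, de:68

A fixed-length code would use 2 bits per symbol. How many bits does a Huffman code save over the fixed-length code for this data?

51

Fixed-length: 2 bits × 144 symbols = 288 bits.
Huffman merges:
merge et(6) and io(11): 17
merge 17 and ze(59): 76
merge de(68) and 76: 144
Huffman total = 17 + 76 + 144 = 237 bits.
Saving = 288 − 237 = 51 bits.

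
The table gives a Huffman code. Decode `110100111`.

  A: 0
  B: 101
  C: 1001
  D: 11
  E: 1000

DACD

Read left to right; each codeword is recognised as soon as it completes (prefix code):
  11→D | 0→A | 1001→C | 11→D
Decoded message: DACD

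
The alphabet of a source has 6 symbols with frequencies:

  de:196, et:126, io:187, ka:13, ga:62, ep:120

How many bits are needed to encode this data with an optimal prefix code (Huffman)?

1678

Merge the two smallest weights repeatedly:
merge ka(13) and ga(62): 75
merge 75 and ep(120): 195
merge et(126) and io(187): 313
merge 195 and de(196): 391
merge 313 and 391: 704
The encoded length is the sum of every internal node's weight: 75 + 195 + 313 + 391 + 704 = 1678 bits.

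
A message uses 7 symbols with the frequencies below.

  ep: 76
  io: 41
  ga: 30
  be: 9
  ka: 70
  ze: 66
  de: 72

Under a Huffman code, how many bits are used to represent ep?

2

Repeatedly merge the two smallest:
be(9) + ga(30) → 39
39 + io(41) → 80
ze(66) + ka(70) → 136
de(72) + ep(76) → 148
80 + 136 → 216
148 + 216 → 364
ep sits 2 levels below the root, so its codeword is 2 bits.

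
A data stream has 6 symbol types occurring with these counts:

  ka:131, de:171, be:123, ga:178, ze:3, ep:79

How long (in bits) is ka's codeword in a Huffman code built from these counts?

Huffman merges, smallest pair first:
merge ze(3) and ep(79): 82
merge 82 and be(123): 205
merge ka(131) and de(171): 302
merge ga(178) and 205: 383
merge 302 and 383: 685
The subtree containing ka is merged 2 times, so code length = 2.

2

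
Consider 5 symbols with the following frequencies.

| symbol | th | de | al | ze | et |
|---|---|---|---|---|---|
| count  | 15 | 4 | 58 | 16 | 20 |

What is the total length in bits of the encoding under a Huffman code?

Build the Huffman tree bottom-up:
combine de(4), th(15) → 19
combine ze(16), 19 → 35
combine et(20), 35 → 55
combine 55, al(58) → 113
Each symbol's bit-cost is frequency × depth; summing gives 222 bits (equivalently 19 + 35 + 55 + 113).

222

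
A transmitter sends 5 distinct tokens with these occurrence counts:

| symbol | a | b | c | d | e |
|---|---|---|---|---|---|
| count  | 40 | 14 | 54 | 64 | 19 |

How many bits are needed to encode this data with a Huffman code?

Merge the two smallest weights repeatedly:
b(14) + e(19) → 33
33 + a(40) → 73
c(54) + d(64) → 118
73 + 118 → 191
Total encoded bits = sum of merged weights = 33 + 73 + 118 + 191 = 415.

415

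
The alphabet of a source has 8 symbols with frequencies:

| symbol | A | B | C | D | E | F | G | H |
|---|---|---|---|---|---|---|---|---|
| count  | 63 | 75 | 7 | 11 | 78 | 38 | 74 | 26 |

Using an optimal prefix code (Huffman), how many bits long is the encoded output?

Build the Huffman tree bottom-up:
merge C(7) and D(11): 18
merge 18 and H(26): 44
merge F(38) and 44: 82
merge A(63) and G(74): 137
merge B(75) and E(78): 153
merge 82 and 137: 219
merge 153 and 219: 372
The encoded length is the sum of every internal node's weight: 18 + 44 + 82 + 137 + 153 + 219 + 372 = 1025 bits.

1025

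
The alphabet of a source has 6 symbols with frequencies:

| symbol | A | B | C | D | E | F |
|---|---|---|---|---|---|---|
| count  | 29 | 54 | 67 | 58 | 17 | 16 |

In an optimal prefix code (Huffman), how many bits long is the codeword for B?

Build the tree from the bottom:
F(16) + E(17) → 33
A(29) + 33 → 62
B(54) + D(58) → 112
62 + C(67) → 129
112 + 129 → 241
B sits 2 levels below the root, so its codeword is 2 bits.

2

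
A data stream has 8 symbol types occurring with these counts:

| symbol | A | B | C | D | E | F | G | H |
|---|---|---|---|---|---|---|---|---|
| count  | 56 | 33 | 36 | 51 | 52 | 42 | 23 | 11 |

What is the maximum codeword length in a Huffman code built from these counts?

Merge the two lowest-weight nodes at each step:
combine H(11), G(23) → 34
combine B(33), 34 → 67
combine C(36), F(42) → 78
combine D(51), E(52) → 103
combine A(56), 67 → 123
combine 78, 103 → 181
combine 123, 181 → 304
The rarest symbols sit at the bottom; the longest codeword is 4 bits.

4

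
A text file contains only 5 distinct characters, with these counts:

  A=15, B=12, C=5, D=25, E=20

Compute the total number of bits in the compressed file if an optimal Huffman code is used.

Build the Huffman tree bottom-up:
combine C(5), B(12) → 17
combine A(15), 17 → 32
combine E(20), D(25) → 45
combine 32, 45 → 77
The encoded length is the sum of every internal node's weight: 17 + 32 + 45 + 77 = 171 bits.

171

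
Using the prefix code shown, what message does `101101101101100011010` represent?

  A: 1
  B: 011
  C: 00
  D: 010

ABBBBCBD

Read left to right; each codeword is recognised as soon as it completes (prefix code):
  1→A | 011→B | 011→B | 011→B | 011→B | 00→C | 011→B | 010→D
Decoded message: ABBBBCBD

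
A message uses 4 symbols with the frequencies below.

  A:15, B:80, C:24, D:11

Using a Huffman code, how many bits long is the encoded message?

Build the Huffman tree bottom-up:
D(11) + A(15) → 26
C(24) + 26 → 50
50 + B(80) → 130
The encoded length is the sum of every internal node's weight: 26 + 50 + 130 = 206 bits.

206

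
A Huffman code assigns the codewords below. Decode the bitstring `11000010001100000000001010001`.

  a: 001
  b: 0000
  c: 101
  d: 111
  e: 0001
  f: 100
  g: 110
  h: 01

geefbbce

Read left to right; each codeword is recognised as soon as it completes (prefix code):
  110→g | 0001→e | 0001→e | 100→f | 0000→b | 0000→b | 101→c | 0001→e
Decoded message: geefbbce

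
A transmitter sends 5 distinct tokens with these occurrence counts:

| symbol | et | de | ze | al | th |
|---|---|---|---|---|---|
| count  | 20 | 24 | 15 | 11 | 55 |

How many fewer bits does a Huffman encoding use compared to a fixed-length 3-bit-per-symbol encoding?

110

Fixed-length: 3 bits × 125 symbols = 375 bits.
Huffman merges:
al(11) + ze(15) → 26
et(20) + de(24) → 44
26 + 44 → 70
th(55) + 70 → 125
Huffman total = 26 + 44 + 70 + 125 = 265 bits.
Saving = 375 − 265 = 110 bits.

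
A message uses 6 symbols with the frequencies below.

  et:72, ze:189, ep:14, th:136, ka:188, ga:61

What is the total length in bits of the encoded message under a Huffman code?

1542

Greedily combine the two least-frequent nodes:
merge ep(14) and ga(61): 75
merge et(72) and 75: 147
merge th(136) and 147: 283
merge ka(188) and ze(189): 377
merge 283 and 377: 660
Total encoded bits = sum of merged weights = 75 + 147 + 283 + 377 + 660 = 1542.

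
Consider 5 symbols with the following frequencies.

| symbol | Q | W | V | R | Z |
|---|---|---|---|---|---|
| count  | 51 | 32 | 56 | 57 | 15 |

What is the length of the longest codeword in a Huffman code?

Merge the two lowest-weight nodes at each step:
merge Z(15) and W(32): 47
merge 47 and Q(51): 98
merge V(56) and R(57): 113
merge 98 and 113: 211
Maximum depth reached is 3.

3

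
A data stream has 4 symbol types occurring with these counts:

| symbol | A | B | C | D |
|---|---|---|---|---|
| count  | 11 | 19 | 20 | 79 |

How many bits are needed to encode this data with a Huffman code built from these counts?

Greedily combine the two least-frequent nodes:
A(11) + B(19) → 30
C(20) + 30 → 50
50 + D(79) → 129
Each symbol's bit-cost is frequency × depth; summing gives 209 bits (equivalently 30 + 50 + 129).

209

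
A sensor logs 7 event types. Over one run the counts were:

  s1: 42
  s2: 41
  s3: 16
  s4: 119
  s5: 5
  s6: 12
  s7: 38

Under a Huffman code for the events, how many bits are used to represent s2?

Huffman merges, smallest pair first:
s5(5) + s6(12) → 17
s3(16) + 17 → 33
33 + s7(38) → 71
s2(41) + s1(42) → 83
71 + 83 → 154
s4(119) + 154 → 273
s2 sits 3 levels below the root, so its codeword is 3 bits.

3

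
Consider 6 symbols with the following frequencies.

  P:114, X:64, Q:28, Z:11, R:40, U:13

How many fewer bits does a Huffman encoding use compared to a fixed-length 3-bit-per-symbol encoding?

216

Fixed-length: 3 bits × 270 symbols = 810 bits.
Huffman merges:
merge Z(11) and U(13): 24
merge 24 and Q(28): 52
merge R(40) and 52: 92
merge X(64) and 92: 156
merge P(114) and 156: 270
Huffman total = 24 + 52 + 92 + 156 + 270 = 594 bits.
Saving = 810 − 594 = 216 bits.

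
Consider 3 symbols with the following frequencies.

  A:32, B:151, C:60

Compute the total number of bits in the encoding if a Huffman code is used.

335

Greedily combine the two least-frequent nodes:
merge A(32) and C(60): 92
merge 92 and B(151): 243
The encoded length is the sum of every internal node's weight: 92 + 243 = 335 bits.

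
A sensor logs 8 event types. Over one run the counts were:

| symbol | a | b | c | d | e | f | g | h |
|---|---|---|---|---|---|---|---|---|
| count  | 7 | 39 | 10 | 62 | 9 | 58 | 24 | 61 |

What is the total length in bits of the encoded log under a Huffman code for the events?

721

Greedily combine the two least-frequent nodes:
combine a(7), e(9) → 16
combine c(10), 16 → 26
combine g(24), 26 → 50
combine b(39), 50 → 89
combine f(58), h(61) → 119
combine d(62), 89 → 151
combine 119, 151 → 270
Total encoded bits = sum of merged weights = 16 + 26 + 50 + 89 + 119 + 151 + 270 = 721.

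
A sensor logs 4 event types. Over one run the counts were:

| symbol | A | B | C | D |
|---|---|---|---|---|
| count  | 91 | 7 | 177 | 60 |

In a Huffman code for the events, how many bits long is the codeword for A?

Huffman merges, smallest pair first:
combine B(7), D(60) → 67
combine 67, A(91) → 158
combine 158, C(177) → 335
A's leaf is at depth 2, giving a 2-bit codeword.

2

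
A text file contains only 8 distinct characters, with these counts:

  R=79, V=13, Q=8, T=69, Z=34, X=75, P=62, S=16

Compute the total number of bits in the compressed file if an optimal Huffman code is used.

Merge the two smallest weights repeatedly:
Q(8) + V(13) → 21
S(16) + 21 → 37
Z(34) + 37 → 71
P(62) + T(69) → 131
71 + X(75) → 146
R(79) + 131 → 210
146 + 210 → 356
Total encoded bits = sum of merged weights = 21 + 37 + 71 + 131 + 146 + 210 + 356 = 972.

972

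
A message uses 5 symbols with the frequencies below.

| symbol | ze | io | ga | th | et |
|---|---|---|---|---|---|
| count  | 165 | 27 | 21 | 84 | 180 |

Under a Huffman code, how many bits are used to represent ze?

Repeatedly merge the two smallest:
combine ga(21), io(27) → 48
combine 48, th(84) → 132
combine 132, ze(165) → 297
combine et(180), 297 → 477
The subtree containing ze is merged 2 times, so code length = 2.

2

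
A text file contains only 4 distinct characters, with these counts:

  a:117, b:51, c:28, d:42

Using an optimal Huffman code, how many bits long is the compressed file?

429

Merge the two smallest weights repeatedly:
combine c(28), d(42) → 70
combine b(51), 70 → 121
combine a(117), 121 → 238
The encoded length is the sum of every internal node's weight: 70 + 121 + 238 = 429 bits.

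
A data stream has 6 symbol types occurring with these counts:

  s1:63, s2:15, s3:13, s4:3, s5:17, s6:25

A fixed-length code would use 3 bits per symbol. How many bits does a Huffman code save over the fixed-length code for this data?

110

Fixed-length: 3 bits × 136 symbols = 408 bits.
Huffman merges:
merge s4(3) and s3(13): 16
merge s2(15) and 16: 31
merge s5(17) and s6(25): 42
merge 31 and 42: 73
merge s1(63) and 73: 136
Huffman total = 16 + 31 + 42 + 73 + 136 = 298 bits.
Saving = 408 − 298 = 110 bits.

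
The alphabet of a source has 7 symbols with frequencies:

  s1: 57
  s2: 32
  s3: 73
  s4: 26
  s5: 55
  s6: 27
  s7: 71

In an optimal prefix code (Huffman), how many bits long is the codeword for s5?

Build the tree from the bottom:
merge s4(26) and s6(27): 53
merge s2(32) and 53: 85
merge s5(55) and s1(57): 112
merge s7(71) and s3(73): 144
merge 85 and 112: 197
merge 144 and 197: 341
s5's leaf is at depth 3, giving a 3-bit codeword.

3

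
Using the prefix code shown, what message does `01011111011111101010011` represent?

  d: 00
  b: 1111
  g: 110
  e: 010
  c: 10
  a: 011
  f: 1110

Read left to right; each codeword is recognised as soon as it completes (prefix code):
  010→e | 1111→b | 10→c | 1111→b | 110→g | 10→c | 10→c | 011→a
Decoded message: ebcbgcca

ebcbgcca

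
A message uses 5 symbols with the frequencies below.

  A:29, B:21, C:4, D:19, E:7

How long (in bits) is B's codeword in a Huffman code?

Repeatedly merge the two smallest:
merge C(4) and E(7): 11
merge 11 and D(19): 30
merge B(21) and A(29): 50
merge 30 and 50: 80
B sits 2 levels below the root, so its codeword is 2 bits.

2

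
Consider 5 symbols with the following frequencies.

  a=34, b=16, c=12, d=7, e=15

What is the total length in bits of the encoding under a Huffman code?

184

Greedily combine the two least-frequent nodes:
d(7) + c(12) → 19
e(15) + b(16) → 31
19 + 31 → 50
a(34) + 50 → 84
The encoded length is the sum of every internal node's weight: 19 + 31 + 50 + 84 = 184 bits.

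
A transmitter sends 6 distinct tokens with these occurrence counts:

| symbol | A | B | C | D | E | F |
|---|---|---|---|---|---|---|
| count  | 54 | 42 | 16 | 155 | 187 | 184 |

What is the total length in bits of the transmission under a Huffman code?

Greedily combine the two least-frequent nodes:
combine C(16), B(42) → 58
combine A(54), 58 → 112
combine 112, D(155) → 267
combine F(184), E(187) → 371
combine 267, 371 → 638
Each symbol's bit-cost is frequency × depth; summing gives 1446 bits (equivalently 58 + 112 + 267 + 371 + 638).

1446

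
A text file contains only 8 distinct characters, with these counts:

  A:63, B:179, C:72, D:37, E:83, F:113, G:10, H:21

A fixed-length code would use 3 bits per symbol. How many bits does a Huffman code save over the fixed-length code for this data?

Fixed-length: 3 bits × 578 symbols = 1734 bits.
Huffman merges:
G(10) + H(21) → 31
31 + D(37) → 68
A(63) + 68 → 131
C(72) + E(83) → 155
F(113) + 131 → 244
155 + B(179) → 334
244 + 334 → 578
Huffman total = 31 + 68 + 131 + 155 + 244 + 334 + 578 = 1541 bits.
Saving = 1734 − 1541 = 193 bits.

193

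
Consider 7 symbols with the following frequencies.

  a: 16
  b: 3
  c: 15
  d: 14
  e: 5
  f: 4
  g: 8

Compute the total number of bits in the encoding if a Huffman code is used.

169

Merge the two smallest weights repeatedly:
b(3) + f(4) → 7
e(5) + 7 → 12
g(8) + 12 → 20
d(14) + c(15) → 29
a(16) + 20 → 36
29 + 36 → 65
The encoded length is the sum of every internal node's weight: 7 + 12 + 20 + 29 + 36 + 65 = 169 bits.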